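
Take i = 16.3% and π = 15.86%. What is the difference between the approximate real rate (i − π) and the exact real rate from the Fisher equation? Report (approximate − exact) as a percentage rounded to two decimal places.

0.06%

Approximate: r ≈ 16.300% − 15.860% = 0.4400%
Exact: (1 + 0.1630)/(1 + 0.1586) − 1 = 0.3798%
Error = 0.4400% − 0.3798% = 0.0602% → 0.06%.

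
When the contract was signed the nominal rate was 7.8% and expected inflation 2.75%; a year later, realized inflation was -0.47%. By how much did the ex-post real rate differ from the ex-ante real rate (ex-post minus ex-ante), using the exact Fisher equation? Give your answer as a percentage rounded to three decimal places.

Ex-ante: (1 + 0.0780)/(1 + 0.0275) − 1 = 4.9148%
Ex-post: (1 + 0.0780)/(1 − 0.0047) − 1 = 8.3091%
Difference (ex-post − ex-ante) = 3.3942% → 3.394%.

3.394%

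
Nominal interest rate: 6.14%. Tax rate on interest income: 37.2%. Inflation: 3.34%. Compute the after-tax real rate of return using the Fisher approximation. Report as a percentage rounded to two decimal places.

After-tax nominal return = 6.14% × (1 − 0.372) = 3.85592%.
r ≈ 3.85592% − 3.34% → 0.52%.

0.52%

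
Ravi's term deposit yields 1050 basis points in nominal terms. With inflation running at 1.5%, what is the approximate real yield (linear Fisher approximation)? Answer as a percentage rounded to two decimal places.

9.00%

r ≈ i − π = 10.5% − 1.5% = 9.00%.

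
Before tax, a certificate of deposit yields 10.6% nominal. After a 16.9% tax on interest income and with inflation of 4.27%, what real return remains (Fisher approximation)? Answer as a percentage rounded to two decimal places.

4.54%

After-tax nominal return = 10.6% × (1 − 0.169) = 8.8086%.
r ≈ 8.8086% − 4.27% → 4.54%.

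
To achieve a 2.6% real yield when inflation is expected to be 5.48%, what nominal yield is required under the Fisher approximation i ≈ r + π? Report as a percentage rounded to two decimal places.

8.08%

i ≈ r + π = 2.6% + 5.48% = 8.08%.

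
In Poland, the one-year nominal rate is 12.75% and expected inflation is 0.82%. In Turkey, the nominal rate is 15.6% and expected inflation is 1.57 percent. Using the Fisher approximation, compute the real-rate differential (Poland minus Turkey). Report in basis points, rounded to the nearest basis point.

-210 basis points

Poland: 12.75% − 0.82% = 11.930%
Turkey: 15.6% − 1.57% = 14.030%
Differential = -2.100% → -210 basis points.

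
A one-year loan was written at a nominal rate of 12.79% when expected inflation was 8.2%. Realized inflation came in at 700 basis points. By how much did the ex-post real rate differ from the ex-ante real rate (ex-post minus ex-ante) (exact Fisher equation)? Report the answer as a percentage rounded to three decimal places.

Ex-ante: (1 + 0.1279)/(1 + 0.0820) − 1 = 4.2421%
Ex-post: (1 + 0.1279)/(1 + 0.0700) − 1 = 5.4112%
Difference (ex-post − ex-ante) = 1.1691% → 1.169%.

1.169%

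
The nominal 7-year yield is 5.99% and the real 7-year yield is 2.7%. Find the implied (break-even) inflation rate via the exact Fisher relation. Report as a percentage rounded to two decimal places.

(1 + π) = (1 + i)/(1 + r) = 1.05990 / 1.02700 = 1.032035
Break-even inflation = 1.032035 − 1 → 3.20%.

3.20%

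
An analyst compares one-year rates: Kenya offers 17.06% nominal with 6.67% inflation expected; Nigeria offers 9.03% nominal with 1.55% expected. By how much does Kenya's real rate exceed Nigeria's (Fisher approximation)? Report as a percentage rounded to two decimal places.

Kenya: 17.06% − 6.67% = 10.390%
Nigeria: 9.03% − 1.55% = 7.480%
Differential = 2.910% → 2.91%.

2.91%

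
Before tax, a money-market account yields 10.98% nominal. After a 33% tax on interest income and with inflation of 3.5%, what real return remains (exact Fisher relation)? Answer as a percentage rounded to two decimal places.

3.73%

After-tax nominal return = 10.98% × (1 − 0.33) = 7.3566%.
1 + r = 1.073566 / 1.03500 = 1.037262
After-tax real rate = 1.037262 − 1 → 3.73%.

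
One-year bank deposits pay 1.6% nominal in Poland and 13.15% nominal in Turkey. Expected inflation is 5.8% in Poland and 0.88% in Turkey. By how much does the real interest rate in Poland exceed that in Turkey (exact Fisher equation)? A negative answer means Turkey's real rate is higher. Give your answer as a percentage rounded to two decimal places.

-16.13%

Poland: (1 + 0.0160)/(1 + 0.0580) − 1 = -3.9698%
Turkey: (1 + 0.1315)/(1 + 0.0088) − 1 = 12.1630%
Differential = -3.9698% − 12.1630% = -16.1327% → -16.13%.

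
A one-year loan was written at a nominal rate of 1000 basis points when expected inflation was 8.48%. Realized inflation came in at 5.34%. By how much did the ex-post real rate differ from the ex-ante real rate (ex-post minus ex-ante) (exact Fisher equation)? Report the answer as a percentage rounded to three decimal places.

3.023%

Ex-ante: (1 + 0.1000)/(1 + 0.0848) − 1 = 1.4012%
Ex-post: (1 + 0.1000)/(1 + 0.0534) − 1 = 4.4238%
Difference (ex-post − ex-ante) = 3.0226% → 3.023%.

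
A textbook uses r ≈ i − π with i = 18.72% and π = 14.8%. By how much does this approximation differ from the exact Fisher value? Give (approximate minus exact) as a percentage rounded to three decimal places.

0.505%

Approximate: r ≈ 18.720% − 14.800% = 3.9200%
Exact: (1 + 0.1872)/(1 + 0.1480) − 1 = 3.4146%
Error = 3.9200% − 3.4146% = 0.5054% → 0.505%.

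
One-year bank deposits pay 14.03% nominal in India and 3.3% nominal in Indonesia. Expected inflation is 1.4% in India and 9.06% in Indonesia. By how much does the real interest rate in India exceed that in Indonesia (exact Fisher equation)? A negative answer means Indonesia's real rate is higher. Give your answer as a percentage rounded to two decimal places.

17.74%

India: (1 + 0.1403)/(1 + 0.0140) − 1 = 12.4556%
Indonesia: (1 + 0.0330)/(1 + 0.0906) − 1 = -5.2815%
Differential = 12.4556% − (-5.2815%) = 17.7371% → 17.74%.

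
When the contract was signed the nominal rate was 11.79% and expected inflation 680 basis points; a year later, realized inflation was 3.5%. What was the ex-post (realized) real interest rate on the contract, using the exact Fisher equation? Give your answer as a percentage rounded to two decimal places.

Ex-post: (1 + 0.1179)/(1 + 0.0350) − 1 = 8.0097%
So the realized real rate is 8.01%.

8.01%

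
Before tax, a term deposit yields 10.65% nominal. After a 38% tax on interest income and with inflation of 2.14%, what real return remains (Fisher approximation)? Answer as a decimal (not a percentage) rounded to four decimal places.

0.0446

After-tax nominal return = 10.65% × (1 − 0.38) = 6.6030%.
r ≈ 6.6030% − 2.14% → 0.0446.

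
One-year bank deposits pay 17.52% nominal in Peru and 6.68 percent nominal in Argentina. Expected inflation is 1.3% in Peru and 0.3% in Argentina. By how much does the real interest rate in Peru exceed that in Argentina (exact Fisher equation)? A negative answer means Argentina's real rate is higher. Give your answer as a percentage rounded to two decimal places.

9.65%

Peru: (1 + 0.1752)/(1 + 0.0130) − 1 = 16.0118%
Argentina: (1 + 0.0668)/(1 + 0.0030) − 1 = 6.3609%
Differential = 16.0118% − 6.3609% = 9.6509% → 9.65%.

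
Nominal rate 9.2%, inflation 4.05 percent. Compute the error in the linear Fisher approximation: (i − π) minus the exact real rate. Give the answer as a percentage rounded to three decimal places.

Approximate: r ≈ 9.200% − 4.050% = 5.1500%
Exact: (1 + 0.0920)/(1 + 0.0405) − 1 = 4.94954%
Error = 5.1500% − 4.94954% = 0.20046% → 0.200%.

0.200%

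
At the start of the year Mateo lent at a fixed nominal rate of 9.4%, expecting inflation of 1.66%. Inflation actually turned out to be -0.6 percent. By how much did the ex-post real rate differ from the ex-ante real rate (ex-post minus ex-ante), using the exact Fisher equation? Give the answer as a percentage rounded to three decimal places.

2.447%

Ex-ante: (1 + 0.0940)/(1 + 0.0166) − 1 = 7.6136%
Ex-post: (1 + 0.0940)/(1 − 0.0060) − 1 = 10.0604%
Difference (ex-post − ex-ante) = 2.4467% → 2.447%.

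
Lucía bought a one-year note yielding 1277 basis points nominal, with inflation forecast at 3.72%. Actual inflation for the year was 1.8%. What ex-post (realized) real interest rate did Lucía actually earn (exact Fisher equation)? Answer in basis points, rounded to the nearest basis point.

1078 basis points

Ex-post: (1 + 0.1277)/(1 + 0.0180) − 1 = 10.7760%
So the realized real rate is 1078 basis points.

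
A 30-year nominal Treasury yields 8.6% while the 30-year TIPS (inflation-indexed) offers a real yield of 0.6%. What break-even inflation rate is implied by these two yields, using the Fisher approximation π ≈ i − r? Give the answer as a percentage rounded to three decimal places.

8.000%

π ≈ i − r = 8.6% − 0.6% → 8.000%.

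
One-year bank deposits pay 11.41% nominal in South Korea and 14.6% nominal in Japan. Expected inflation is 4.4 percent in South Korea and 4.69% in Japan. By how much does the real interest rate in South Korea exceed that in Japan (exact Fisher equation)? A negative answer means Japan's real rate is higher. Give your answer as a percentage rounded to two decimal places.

South Korea: (1 + 0.1141)/(1 + 0.0440) − 1 = 6.7146%
Japan: (1 + 0.1460)/(1 + 0.0469) − 1 = 9.4660%
Differential = 6.7146% − 9.4660% = -2.7515% → -2.75%.

-2.75%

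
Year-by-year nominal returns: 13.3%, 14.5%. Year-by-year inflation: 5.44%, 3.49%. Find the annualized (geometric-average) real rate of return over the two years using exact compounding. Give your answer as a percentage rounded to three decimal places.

9.035%

Nominal growth factor = 1.1330 × 1.1450 = 1.29728500
Price-level growth factor = 1.0544 × 1.0349 = 1.09119856
Real growth factor = 1.29728500 / 1.09119856 = 1.18886246
Annualized real rate = 1.18886246^(1/2) − 1 = 9.0350% → 9.035%.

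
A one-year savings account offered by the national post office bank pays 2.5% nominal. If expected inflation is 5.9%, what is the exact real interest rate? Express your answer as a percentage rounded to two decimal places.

-3.21%

By the Fisher identity, 1 + r = (1 + i)/(1 + π).
1 + r = 1.02500 / 1.05900 = 0.967894
r = 0.967894 − 1 = -3.2106%, i.e. -3.21%.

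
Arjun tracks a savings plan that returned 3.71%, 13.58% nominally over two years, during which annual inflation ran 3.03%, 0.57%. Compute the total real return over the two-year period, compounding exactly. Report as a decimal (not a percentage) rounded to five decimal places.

0.13682

Compound the nominal returns: 1.0371 × 1.1358 = 1.177938.
Compound inflation: 1.0303 × 1.0057 = 1.036173.
Deflate: 1.177938 / 1.036173 = 1.136816.
Total real return = 1.136816 − 1 → 0.13682.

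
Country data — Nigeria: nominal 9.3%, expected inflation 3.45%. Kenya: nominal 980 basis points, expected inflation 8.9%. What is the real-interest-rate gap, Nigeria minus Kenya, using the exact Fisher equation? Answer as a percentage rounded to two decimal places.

4.83%

Nigeria: (1 + 0.0930)/(1 + 0.0345) − 1 = 5.6549%
Kenya: (1 + 0.0980)/(1 + 0.0890) − 1 = 0.8264%
Differential = 5.6549% − 0.8264% = 4.8285% → 4.83%.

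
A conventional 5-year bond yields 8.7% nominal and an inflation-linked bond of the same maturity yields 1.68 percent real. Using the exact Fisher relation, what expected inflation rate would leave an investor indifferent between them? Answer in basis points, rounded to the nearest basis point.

690 basis points

(1 + π) = (1 + i)/(1 + r) = 1.08700 / 1.01680 = 1.069040
Break-even inflation = 1.069040 − 1 → 690 basis points.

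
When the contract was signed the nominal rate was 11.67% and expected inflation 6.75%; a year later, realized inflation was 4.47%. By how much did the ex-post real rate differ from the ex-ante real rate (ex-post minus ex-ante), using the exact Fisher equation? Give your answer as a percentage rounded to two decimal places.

Ex-ante: (1 + 0.1167)/(1 + 0.0675) − 1 = 4.6089%
Ex-post: (1 + 0.1167)/(1 + 0.0447) − 1 = 6.8919%
Difference (ex-post − ex-ante) = 2.2830% → 2.28%.

2.28%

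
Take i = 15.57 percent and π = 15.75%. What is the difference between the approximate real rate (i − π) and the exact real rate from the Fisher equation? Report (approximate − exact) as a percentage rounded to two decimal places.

-0.02%

Approximate: r ≈ 15.570% − 15.750% = -0.1800%
Exact: (1 + 0.1557)/(1 + 0.1575) − 1 = -0.1555%
Error = -0.1800% − (-0.1555%) = -0.0245% → -0.02%.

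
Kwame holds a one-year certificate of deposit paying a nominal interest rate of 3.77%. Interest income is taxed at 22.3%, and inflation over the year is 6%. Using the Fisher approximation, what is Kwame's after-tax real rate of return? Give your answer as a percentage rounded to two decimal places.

-3.07%

After-tax nominal return = 3.77% × (1 − 0.223) = 2.92929%.
r ≈ 2.92929% − 6% → -3.07%.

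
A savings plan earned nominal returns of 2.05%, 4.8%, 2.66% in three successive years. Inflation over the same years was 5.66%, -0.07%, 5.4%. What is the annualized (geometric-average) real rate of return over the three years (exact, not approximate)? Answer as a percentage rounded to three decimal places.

Compound the nominal returns: 1.0205 × 1.0480 × 1.0266 = 1.09793227.
Compound inflation: 1.0566 × 0.9993 × 1.0540 = 1.11287684.
Deflate: 1.09793227 / 1.11287684 = 0.98657123.
Annualized real rate = 0.98657123^(1/3) − 1 = -0.4496% → -0.450%.

-0.450%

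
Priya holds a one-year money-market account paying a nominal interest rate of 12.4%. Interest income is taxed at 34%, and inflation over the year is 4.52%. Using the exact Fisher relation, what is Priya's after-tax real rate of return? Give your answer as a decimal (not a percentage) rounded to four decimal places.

0.0351

After-tax nominal return = 12.4% × (1 − 0.34) = 8.1840%.
1 + r = 1.08184 / 1.04520 = 1.035055
After-tax real rate = 1.035055 − 1 → 0.0351.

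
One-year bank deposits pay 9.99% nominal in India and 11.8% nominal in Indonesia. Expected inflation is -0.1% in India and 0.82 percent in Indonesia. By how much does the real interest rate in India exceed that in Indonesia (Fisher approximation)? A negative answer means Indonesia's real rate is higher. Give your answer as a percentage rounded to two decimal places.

-0.89%

India: 9.99% − (-0.1%) = 10.090%
Indonesia: 11.8% − 0.82% = 10.980%
Differential = -0.890% → -0.89%.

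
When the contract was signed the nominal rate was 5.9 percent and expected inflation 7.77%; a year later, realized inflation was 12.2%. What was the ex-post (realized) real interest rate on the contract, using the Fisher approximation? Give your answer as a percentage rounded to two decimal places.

-6.30%

Ex-post: 5.9% − 12.2% = -6.300%
So the realized real rate is -6.30%.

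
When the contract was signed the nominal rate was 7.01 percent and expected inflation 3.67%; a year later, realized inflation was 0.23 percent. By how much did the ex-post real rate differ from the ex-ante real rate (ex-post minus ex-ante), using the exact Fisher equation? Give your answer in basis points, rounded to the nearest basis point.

Ex-ante: (1 + 0.0701)/(1 + 0.0367) − 1 = 3.2218%
Ex-post: (1 + 0.0701)/(1 + 0.0023) − 1 = 6.7644%
Difference (ex-post − ex-ante) = 3.5427% → 354 basis points.

354 basis points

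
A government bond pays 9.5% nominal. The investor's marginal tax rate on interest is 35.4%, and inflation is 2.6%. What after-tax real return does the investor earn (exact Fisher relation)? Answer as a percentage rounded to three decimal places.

3.447%

After-tax nominal return = 9.5% × (1 − 0.354) = 6.1370%.
1 + r = 1.06137 / 1.02600 = 1.034474
After-tax real rate = 1.034474 − 1 → 3.447%.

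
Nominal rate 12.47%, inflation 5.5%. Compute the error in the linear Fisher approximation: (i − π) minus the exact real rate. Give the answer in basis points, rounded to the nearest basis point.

Approximate: r ≈ 12.470% − 5.500% = 6.9700%
Exact: (1 + 0.1247)/(1 + 0.0550) − 1 = 6.6066%
Error = 6.9700% − 6.6066% = 0.3634% → 36 basis points.

36 basis points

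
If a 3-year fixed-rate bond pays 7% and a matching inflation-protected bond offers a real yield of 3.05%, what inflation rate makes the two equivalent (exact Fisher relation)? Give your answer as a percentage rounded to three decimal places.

3.833%

(1 + π) = (1 + i)/(1 + r) = 1.07000 / 1.03050 = 1.038331
Break-even inflation = 1.038331 − 1 → 3.833%.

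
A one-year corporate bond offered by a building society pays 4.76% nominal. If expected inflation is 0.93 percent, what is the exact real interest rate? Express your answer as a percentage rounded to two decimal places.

By the Fisher identity, 1 + r = (1 + i)/(1 + π).
1 + r = 1.04760 / 1.00930 = 1.037947
r = 1.037947 − 1 = 3.7947%, i.e. 3.79%.

3.79%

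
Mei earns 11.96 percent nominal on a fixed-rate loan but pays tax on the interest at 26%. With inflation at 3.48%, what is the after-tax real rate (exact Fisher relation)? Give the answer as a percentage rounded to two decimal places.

5.19%

After-tax nominal return = 11.96% × (1 − 0.26) = 8.8504%.
1 + r = 1.088504 / 1.03480 = 1.051898
After-tax real rate = 1.051898 − 1 → 5.19%.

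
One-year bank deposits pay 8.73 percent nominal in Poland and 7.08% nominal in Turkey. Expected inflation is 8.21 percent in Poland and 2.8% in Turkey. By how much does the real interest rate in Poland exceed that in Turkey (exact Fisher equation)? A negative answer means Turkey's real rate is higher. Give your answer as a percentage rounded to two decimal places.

Poland: (1 + 0.0873)/(1 + 0.0821) − 1 = 0.4805%
Turkey: (1 + 0.0708)/(1 + 0.0280) − 1 = 4.1634%
Differential = 0.4805% − 4.1634% = -3.6829% → -3.68%.

-3.68%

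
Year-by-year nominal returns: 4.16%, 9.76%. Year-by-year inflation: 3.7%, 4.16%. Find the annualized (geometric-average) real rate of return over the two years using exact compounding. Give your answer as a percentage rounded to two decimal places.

Nominal growth factor = 1.0416 × 1.0976 = 1.14326016
Price-level growth factor = 1.0370 × 1.0416 = 1.08013920
Real growth factor = 1.14326016 / 1.08013920 = 1.05843780
Annualized real rate = 1.05843780^(1/2) − 1 = 2.8804% → 2.88%.

2.88%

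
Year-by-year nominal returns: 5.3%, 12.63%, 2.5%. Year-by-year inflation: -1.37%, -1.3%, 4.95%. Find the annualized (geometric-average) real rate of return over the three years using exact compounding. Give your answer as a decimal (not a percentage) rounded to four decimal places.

0.0597

Nominal growth factor = 1.0530 × 1.1263 × 1.0250 = 1.21564375
Price-level growth factor = 0.9863 × 0.9870 × 1.0495 = 1.02166527
Real growth factor = 1.21564375 / 1.02166527 = 1.18986501
Annualized real rate = 1.18986501^(1/3) − 1 = 5.9658% → 0.0597.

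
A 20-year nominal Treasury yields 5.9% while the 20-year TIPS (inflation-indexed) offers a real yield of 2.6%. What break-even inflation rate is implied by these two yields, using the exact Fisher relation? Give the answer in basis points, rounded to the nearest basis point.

322 basis points

(1 + π) = (1 + i)/(1 + r) = 1.05900 / 1.02600 = 1.032164
Break-even inflation = 1.032164 − 1 → 322 basis points.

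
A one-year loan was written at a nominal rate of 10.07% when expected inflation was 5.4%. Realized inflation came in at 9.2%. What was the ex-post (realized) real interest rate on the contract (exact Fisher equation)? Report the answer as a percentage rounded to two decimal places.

Ex-post: (1 + 0.1007)/(1 + 0.0920) − 1 = 0.7967%
So the realized real rate is 0.80%.

0.80%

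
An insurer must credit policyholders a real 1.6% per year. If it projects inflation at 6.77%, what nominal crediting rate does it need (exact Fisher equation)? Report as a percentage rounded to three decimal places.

8.478%

(1 + i) = (1 + r)(1 + π) = 1.01600 × 1.06770 = 1.0847832
i = 1.0847832 − 1, so the required nominal rate is 8.478%.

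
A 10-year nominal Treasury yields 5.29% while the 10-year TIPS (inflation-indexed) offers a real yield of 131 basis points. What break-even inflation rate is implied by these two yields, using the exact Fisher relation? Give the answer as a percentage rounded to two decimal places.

(1 + π) = (1 + i)/(1 + r) = 1.05290 / 1.01310 = 1.039285
Break-even inflation = 1.039285 − 1 → 3.93%.

3.93%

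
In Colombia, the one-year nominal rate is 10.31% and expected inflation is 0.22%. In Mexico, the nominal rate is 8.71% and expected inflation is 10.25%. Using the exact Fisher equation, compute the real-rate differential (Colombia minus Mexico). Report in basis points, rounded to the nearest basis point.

1146 basis points

Colombia: (1 + 0.1031)/(1 + 0.0022) − 1 = 10.0679%
Mexico: (1 + 0.0871)/(1 + 0.1025) − 1 = -1.3968%
Differential = 10.0679% − (-1.3968%) = 11.4647% → 1146 basis points.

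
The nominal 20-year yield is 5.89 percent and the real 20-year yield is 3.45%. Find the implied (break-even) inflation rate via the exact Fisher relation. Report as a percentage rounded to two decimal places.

(1 + π) = (1 + i)/(1 + r) = 1.05890 / 1.03450 = 1.023586
Break-even inflation = 1.023586 − 1 → 2.36%.

2.36%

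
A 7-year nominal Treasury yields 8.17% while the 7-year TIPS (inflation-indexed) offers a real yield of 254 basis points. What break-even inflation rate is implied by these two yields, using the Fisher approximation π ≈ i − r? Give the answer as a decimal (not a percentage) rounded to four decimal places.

0.0563

π ≈ i − r = 8.17% − 2.54% → 0.0563.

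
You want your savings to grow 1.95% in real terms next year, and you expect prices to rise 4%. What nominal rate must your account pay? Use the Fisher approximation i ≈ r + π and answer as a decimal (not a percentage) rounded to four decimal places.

0.0595

i ≈ r + π = 1.95% + 4% = 0.0595.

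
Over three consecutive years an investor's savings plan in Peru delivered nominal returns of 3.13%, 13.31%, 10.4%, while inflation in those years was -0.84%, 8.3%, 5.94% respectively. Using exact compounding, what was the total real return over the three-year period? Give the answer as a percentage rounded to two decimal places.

Nominal growth factor = 1.0313 × 1.1331 × 1.1040 = 1.290097
Price-level growth factor = 0.9916 × 1.0830 × 1.0594 = 1.137693
Real growth factor = 1.290097 / 1.137693 = 1.133959
Total real return = 1.133959 − 1 → 13.40%.

13.40%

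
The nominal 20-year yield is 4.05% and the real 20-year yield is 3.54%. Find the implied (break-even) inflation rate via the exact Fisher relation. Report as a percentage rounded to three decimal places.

0.493%

(1 + π) = (1 + i)/(1 + r) = 1.04050 / 1.03540 = 1.004926
Break-even inflation = 1.004926 − 1 → 0.493%.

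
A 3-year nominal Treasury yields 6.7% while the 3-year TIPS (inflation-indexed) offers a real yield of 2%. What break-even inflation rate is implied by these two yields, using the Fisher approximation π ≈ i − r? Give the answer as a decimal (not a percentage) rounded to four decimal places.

0.0470

π ≈ i − r = 6.7% − 2% → 0.0470.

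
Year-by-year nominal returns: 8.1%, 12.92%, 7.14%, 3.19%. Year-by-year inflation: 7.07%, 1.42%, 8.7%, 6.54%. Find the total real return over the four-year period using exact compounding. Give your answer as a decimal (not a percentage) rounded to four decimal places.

Nominal growth factor = 1.0810 × 1.1292 × 1.0714 × 1.0319 = 1.349540
Price-level growth factor = 1.0707 × 1.0142 × 1.0870 × 1.0654 = 1.257574
Real growth factor = 1.349540 / 1.257574 = 1.073130
Total real return = 1.073130 − 1 → 0.0731.

0.0731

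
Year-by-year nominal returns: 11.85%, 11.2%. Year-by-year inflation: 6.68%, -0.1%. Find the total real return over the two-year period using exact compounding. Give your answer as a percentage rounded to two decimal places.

Nominal growth factor = 1.1185 × 1.1120 = 1.243772
Price-level growth factor = 1.0668 × 0.9990 = 1.065733
Real growth factor = 1.243772 / 1.065733 = 1.167058
Total real return = 1.167058 − 1 → 16.71%.

16.71%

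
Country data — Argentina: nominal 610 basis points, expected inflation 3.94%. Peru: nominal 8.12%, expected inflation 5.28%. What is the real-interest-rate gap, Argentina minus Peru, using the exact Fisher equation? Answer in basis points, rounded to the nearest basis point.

-62 basis points

Argentina: (1 + 0.0610)/(1 + 0.0394) − 1 = 2.0781%
Peru: (1 + 0.0812)/(1 + 0.0528) − 1 = 2.6976%
Differential = 2.0781% − 2.6976% = -0.6194% → -62 basis points.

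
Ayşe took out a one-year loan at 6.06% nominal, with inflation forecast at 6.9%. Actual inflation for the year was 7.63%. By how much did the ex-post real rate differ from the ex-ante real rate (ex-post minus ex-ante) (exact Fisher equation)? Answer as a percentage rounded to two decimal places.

-0.67%

Ex-ante: (1 + 0.0606)/(1 + 0.0690) − 1 = -0.7858%
Ex-post: (1 + 0.0606)/(1 + 0.0763) − 1 = -1.4587%
Difference (ex-post − ex-ante) = -0.6729% → -0.67%.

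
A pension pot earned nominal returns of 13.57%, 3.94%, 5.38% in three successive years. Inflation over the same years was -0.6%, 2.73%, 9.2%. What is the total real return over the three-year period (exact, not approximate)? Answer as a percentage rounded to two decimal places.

11.56%

Nominal growth factor = 1.1357 × 1.0394 × 1.0538 = 1.243955
Price-level growth factor = 0.9940 × 1.0273 × 1.0920 = 1.115081
Real growth factor = 1.243955 / 1.115081 = 1.115574
Total real return = 1.115574 − 1 → 11.56%.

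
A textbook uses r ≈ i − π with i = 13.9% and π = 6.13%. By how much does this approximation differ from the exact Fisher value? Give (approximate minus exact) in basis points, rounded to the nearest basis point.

45 basis points

Approximate: r ≈ 13.900% − 6.130% = 7.7700%
Exact: (1 + 0.1390)/(1 + 0.0613) − 1 = 7.3212%
Error = 7.7700% − 7.3212% = 0.4488% → 45 basis points.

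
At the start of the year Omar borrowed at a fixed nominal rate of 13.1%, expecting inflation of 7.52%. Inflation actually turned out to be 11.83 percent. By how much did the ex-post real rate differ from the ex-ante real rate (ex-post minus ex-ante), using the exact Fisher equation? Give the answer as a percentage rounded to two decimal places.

-4.05%

Ex-ante: (1 + 0.1310)/(1 + 0.0752) − 1 = 5.1897%
Ex-post: (1 + 0.1310)/(1 + 0.1183) − 1 = 1.1357%
Difference (ex-post − ex-ante) = -4.0541% → -4.05%.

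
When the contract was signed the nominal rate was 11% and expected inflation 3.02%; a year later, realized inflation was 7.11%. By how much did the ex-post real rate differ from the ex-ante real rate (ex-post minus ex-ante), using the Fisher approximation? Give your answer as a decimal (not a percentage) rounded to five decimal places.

-0.04090

Ex-ante: 11% − 3.02% = 7.980%
Ex-post: 11% − 7.11% = 3.890%
Difference (ex-post − ex-ante) = -4.0900% → -0.04090.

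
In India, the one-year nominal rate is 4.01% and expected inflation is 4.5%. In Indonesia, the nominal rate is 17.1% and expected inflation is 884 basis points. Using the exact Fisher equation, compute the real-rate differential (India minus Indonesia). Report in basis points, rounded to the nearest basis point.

India: (1 + 0.0401)/(1 + 0.0450) − 1 = -0.4689%
Indonesia: (1 + 0.1710)/(1 + 0.0884) − 1 = 7.5891%
Differential = -0.4689% − 7.5891% = -8.0580% → -806 basis points.

-806 basis points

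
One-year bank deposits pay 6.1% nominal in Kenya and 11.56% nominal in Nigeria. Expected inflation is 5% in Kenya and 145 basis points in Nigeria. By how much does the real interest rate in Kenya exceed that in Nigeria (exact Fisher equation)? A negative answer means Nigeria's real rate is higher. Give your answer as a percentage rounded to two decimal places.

-8.92%

Kenya: (1 + 0.0610)/(1 + 0.0500) − 1 = 1.0476%
Nigeria: (1 + 0.1156)/(1 + 0.0145) − 1 = 9.9655%
Differential = 1.0476% − 9.9655% = -8.9179% → -8.92%.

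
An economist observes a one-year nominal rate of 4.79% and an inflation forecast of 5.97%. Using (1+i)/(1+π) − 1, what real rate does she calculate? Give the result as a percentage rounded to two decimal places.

1 + r = 1.04790 / 1.05970 = 0.988865
r = 0.988865 − 1 = -1.1135%, i.e. -1.11%.

-1.11%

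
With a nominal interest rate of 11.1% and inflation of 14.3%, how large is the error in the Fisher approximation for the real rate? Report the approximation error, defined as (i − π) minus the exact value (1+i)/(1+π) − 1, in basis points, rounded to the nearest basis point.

-40 basis points

Approximate: r ≈ 11.100% − 14.300% = -3.2000%
Exact: (1 + 0.1110)/(1 + 0.1430) − 1 = -2.7997%
Error = -3.2000% − (-2.7997%) = -0.4003% → -40 basis points.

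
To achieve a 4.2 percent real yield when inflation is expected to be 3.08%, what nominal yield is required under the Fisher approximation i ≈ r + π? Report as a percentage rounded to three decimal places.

i ≈ r + π = 4.2% + 3.08% = 7.280%.

7.280%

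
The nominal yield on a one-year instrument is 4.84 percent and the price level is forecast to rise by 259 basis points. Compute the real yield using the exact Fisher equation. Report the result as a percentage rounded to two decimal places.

1 + r = 1.04840 / 1.02590 = 1.021932
r = 1.021932 − 1 = 2.1932%, i.e. 2.19%.

2.19%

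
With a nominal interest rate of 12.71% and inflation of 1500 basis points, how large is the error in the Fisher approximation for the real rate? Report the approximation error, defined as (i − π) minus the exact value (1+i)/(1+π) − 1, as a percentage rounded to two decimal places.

Approximate: r ≈ 12.710% − 15.000% = -2.2900%
Exact: (1 + 0.1271)/(1 + 0.1500) − 1 = -1.9913%
Error = -2.2900% − (-1.9913%) = -0.2987% → -0.30%.

-0.30%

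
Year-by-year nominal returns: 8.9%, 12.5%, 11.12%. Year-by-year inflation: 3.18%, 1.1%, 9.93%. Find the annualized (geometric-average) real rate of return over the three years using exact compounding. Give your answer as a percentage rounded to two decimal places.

5.89%

Nominal growth factor = 1.0890 × 1.1250 × 1.1112 = 1.36135890
Price-level growth factor = 1.0318 × 1.0110 × 1.0993 = 1.14673458
Real growth factor = 1.36135890 / 1.14673458 = 1.18716129
Annualized real rate = 1.18716129^(1/3) − 1 = 5.8855% → 5.89%.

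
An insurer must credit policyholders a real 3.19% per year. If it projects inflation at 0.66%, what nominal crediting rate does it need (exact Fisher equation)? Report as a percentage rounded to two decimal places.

(1 + i) = (1 + r)(1 + π) = 1.03190 × 1.00660 = 1.03871054
i = 1.03871054 − 1, so the required nominal rate is 3.87%.

3.87%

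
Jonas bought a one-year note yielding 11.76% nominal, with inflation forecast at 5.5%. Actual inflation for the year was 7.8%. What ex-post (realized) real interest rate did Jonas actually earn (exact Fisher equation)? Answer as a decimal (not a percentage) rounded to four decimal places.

0.0367

Ex-post: (1 + 0.1176)/(1 + 0.0780) − 1 = 3.6735%
So the realized real rate is 0.0367.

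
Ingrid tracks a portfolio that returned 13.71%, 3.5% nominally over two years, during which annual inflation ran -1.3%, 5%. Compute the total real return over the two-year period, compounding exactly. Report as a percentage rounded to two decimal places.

13.56%

Nominal growth factor = 1.1371 × 1.0350 = 1.176899
Price-level growth factor = 0.9870 × 1.0500 = 1.036350
Real growth factor = 1.176899 / 1.036350 = 1.135619
Total real return = 1.135619 − 1 → 13.56%.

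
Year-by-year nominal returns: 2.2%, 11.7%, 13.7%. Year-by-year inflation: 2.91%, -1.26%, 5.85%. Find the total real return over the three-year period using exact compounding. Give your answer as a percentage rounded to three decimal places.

20.677%

Compound the nominal returns: 1.0220 × 1.1170 × 1.1370 = 1.297970.
Compound inflation: 1.0291 × 0.9874 × 1.0585 = 1.075577.
Deflate: 1.297970 / 1.075577 = 1.206766.
Total real return = 1.206766 − 1 → 20.677%.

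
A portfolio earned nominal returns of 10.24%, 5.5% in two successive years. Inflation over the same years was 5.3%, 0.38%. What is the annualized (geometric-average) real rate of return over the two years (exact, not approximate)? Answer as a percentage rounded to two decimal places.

Compound the nominal returns: 1.1024 × 1.0550 = 1.16303200.
Compound inflation: 1.0530 × 1.0038 = 1.05700140.
Deflate: 1.16303200 / 1.05700140 = 1.10031264.
Annualized real rate = 1.10031264^(1/2) − 1 = 4.8958% → 4.90%.

4.90%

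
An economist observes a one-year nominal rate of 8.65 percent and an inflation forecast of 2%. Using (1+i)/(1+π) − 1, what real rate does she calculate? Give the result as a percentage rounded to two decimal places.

6.52%

1 + r = 1.08650 / 1.02000 = 1.065196
r = 1.065196 − 1 = 6.5196%, i.e. 6.52%.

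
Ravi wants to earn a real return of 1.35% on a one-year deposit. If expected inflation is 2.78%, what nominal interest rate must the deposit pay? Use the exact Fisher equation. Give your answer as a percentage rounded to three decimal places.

4.168%

(1 + i) = (1 + r)(1 + π) = 1.01350 × 1.02780 = 1.0416753
i = 1.0416753 − 1, so the required nominal rate is 4.168%.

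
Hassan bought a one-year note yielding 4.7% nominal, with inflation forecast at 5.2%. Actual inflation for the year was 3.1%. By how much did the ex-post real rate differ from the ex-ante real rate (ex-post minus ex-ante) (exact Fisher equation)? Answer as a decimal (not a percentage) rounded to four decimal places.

Ex-ante: (1 + 0.0470)/(1 + 0.0520) − 1 = -0.4753%
Ex-post: (1 + 0.0470)/(1 + 0.0310) − 1 = 1.5519%
Difference (ex-post − ex-ante) = 2.0272% → 0.0203.

0.0203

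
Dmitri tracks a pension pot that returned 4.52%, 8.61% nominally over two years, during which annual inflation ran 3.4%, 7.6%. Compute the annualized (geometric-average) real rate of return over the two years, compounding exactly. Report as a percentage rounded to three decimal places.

1.011%

Compound the nominal returns: 1.0452 × 1.0861 = 1.13519172.
Compound inflation: 1.0340 × 1.0760 = 1.11258400.
Deflate: 1.13519172 / 1.11258400 = 1.02032001.
Annualized real rate = 1.02032001^(1/2) − 1 = 1.0109% → 1.011%.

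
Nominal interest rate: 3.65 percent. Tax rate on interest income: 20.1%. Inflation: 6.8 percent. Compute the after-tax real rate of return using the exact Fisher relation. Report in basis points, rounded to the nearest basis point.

After-tax nominal return = 3.65% × (1 − 0.201) = 2.91635%.
1 + r = 1.0291635 / 1.06800 = 0.963636
After-tax real rate = 0.963636 − 1 → -364 basis points.

-364 basis points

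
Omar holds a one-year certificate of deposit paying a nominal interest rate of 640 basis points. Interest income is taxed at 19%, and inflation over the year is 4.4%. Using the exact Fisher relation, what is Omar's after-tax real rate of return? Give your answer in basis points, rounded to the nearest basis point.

After-tax nominal return = 6.4% × (1 − 0.19) = 5.1840%.
1 + r = 1.05184 / 1.04400 = 1.007510
After-tax real rate = 1.007510 − 1 → 75 basis points.

75 basis points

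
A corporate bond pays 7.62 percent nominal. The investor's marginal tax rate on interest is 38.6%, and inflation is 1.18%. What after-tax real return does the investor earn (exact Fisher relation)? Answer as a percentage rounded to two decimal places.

3.46%

After-tax nominal return = 7.62% × (1 − 0.386) = 4.67868%.
1 + r = 1.0467868 / 1.01180 = 1.034579
After-tax real rate = 1.034579 − 1 → 3.46%.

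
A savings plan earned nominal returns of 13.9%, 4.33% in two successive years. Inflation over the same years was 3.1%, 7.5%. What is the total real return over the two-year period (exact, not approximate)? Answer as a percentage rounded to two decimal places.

Compound the nominal returns: 1.1390 × 1.0433 = 1.188319.
Compound inflation: 1.0310 × 1.0750 = 1.108325.
Deflate: 1.188319 / 1.108325 = 1.072175.
Total real return = 1.072175 − 1 → 7.22%.

7.22%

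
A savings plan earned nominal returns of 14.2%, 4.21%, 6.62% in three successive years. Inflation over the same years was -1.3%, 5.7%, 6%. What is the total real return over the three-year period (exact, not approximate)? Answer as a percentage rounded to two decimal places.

14.74%

Nominal growth factor = 1.1420 × 1.0421 × 1.0662 = 1.268861
Price-level growth factor = 0.9870 × 1.0570 × 1.0600 = 1.105855
Real growth factor = 1.268861 / 1.105855 = 1.147404
Total real return = 1.147404 − 1 → 14.74%.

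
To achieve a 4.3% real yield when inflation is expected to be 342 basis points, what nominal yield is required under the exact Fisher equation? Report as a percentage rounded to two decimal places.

(1 + i) = (1 + r)(1 + π) = 1.04300 × 1.03420 = 1.0786706
i = 1.0786706 − 1, so the required nominal rate is 7.87%.

7.87%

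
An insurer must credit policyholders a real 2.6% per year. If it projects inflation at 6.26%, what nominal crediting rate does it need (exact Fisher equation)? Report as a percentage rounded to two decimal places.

(1 + i) = (1 + r)(1 + π) = 1.02600 × 1.06260 = 1.0902276
i = 1.0902276 − 1, so the required nominal rate is 9.02%.

9.02%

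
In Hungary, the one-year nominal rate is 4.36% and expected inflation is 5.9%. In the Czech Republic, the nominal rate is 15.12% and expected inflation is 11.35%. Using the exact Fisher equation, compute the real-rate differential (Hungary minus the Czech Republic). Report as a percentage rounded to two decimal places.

Hungary: (1 + 0.0436)/(1 + 0.0590) − 1 = -1.4542%
The Czech Republic: (1 + 0.1512)/(1 + 0.1135) − 1 = 3.3857%
Differential = -1.4542% − 3.3857% = -4.8399% → -4.84%.

-4.84%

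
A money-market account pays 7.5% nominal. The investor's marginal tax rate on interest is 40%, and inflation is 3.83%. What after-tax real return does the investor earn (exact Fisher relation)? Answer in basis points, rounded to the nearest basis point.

After-tax nominal return = 7.5% × (1 − 0.4) = 4.5000%.
1 + r = 1.04500 / 1.03830 = 1.006453
After-tax real rate = 1.006453 − 1 → 65 basis points.

65 basis points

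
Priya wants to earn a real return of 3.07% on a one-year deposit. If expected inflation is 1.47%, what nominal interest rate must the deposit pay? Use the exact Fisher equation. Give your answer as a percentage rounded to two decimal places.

4.59%

(1 + i) = (1 + r)(1 + π) = 1.03070 × 1.01470 = 1.04585129
i = 1.04585129 − 1, so the required nominal rate is 4.59%.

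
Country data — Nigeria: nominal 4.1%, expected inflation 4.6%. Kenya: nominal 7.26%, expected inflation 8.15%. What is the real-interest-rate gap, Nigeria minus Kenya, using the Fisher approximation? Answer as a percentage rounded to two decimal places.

0.39%

Nigeria: 4.1% − 4.6% = -0.500%
Kenya: 7.26% − 8.15% = -0.890%
Differential = 0.390% → 0.39%.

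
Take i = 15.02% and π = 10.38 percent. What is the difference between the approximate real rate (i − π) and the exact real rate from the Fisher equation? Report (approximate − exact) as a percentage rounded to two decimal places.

Approximate: r ≈ 15.020% − 10.380% = 4.6400%
Exact: (1 + 0.1502)/(1 + 0.1038) − 1 = 4.2037%
Error = 4.6400% − 4.2037% = 0.4363% → 0.44%.

0.44%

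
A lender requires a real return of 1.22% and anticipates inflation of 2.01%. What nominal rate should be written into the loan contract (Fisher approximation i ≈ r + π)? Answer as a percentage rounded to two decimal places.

3.23%

i ≈ r + π = 1.22% + 2.01% = 3.23%.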